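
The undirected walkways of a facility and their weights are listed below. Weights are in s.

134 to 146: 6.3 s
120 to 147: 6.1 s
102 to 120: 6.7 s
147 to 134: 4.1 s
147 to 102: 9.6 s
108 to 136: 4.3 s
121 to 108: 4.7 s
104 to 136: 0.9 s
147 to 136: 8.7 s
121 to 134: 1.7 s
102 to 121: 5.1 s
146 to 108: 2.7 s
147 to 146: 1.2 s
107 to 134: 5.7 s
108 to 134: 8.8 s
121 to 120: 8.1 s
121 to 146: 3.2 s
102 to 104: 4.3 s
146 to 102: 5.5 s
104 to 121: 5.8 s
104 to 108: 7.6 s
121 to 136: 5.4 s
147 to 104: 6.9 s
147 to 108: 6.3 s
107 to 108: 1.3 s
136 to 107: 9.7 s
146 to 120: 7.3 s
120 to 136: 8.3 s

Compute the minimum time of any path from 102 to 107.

Compare a few routes:
102 → 104 → 136 → 108 → 107: 4.3+0.9+4.3+1.3 = 10.8
102 → 146 → 108 → 107: 5.5+2.7+1.3 = 9.5
The minimum is 9.5 s via 102 → 146 → 108 → 107.

9.5 s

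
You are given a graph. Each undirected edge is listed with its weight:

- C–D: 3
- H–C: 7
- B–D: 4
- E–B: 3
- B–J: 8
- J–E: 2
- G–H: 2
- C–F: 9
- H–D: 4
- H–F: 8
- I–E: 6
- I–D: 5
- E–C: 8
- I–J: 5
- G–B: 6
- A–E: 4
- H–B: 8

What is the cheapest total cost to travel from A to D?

Candidate routes:
A → E → I → D: 4+6+5 = 15
A → E → B → D: 4+3+4 = 11
Cheapest is A → E → B → D at 11.

11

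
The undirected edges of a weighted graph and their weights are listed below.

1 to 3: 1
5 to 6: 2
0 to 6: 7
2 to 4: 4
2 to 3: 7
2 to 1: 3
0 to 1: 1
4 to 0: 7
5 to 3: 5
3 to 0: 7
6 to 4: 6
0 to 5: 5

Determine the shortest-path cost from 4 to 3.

Shortest distances from 4:
4: 0
2: 4  (via 4)
6: 6  (via 4)
0: 7  (via 4)
1: 7  (via 2)
3: 8  (via 1)
Shortest route: 4–2–1–3 = 8.

8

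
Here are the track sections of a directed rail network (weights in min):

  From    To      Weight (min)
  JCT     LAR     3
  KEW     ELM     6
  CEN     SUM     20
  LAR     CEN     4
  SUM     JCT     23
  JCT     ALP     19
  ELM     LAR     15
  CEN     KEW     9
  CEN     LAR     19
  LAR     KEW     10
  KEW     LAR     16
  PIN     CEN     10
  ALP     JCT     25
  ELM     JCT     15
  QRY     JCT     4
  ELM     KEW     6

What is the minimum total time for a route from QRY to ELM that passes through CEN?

Shortest QRY→CEN: QRY → JCT → LAR → CEN = 11
Best CEN to ELM: CEN → KEW → ELM costing 15
Total via CEN: 11 + 15 = 26 min.

26 min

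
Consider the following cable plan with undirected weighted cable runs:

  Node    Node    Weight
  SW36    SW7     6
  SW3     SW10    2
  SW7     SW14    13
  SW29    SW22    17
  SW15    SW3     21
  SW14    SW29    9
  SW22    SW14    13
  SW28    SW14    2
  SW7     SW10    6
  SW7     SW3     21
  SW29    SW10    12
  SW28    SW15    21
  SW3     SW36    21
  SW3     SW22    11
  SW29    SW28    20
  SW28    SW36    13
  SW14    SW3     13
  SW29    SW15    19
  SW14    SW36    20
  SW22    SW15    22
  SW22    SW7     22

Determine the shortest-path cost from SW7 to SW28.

Shortest distances from SW7:
SW7: 0
SW10: 6  (via SW7)
SW36: 6  (via SW7)
SW3: 8  (via SW10)
SW14: 13  (via SW7)
SW28: 15  (via SW14)
Shortest route: SW7 → SW14 → SW28 = 15.

15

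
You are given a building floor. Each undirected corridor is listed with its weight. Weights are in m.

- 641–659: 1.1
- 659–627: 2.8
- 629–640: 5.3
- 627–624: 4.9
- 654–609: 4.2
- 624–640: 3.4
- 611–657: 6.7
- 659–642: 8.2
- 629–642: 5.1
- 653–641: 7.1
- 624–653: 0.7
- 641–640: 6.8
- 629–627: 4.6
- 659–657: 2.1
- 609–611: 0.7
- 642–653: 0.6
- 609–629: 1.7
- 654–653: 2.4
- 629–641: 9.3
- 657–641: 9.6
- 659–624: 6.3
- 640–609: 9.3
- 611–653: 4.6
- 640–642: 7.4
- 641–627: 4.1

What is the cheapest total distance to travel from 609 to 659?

9.1 m

Candidate routes:
609 - 611 - 657 - 659: 0.7+6.7+2.1 = 9.5
609 - 629 - 627 - 659: 1.7+4.6+2.8 = 9.1
Cheapest is 609 - 629 - 627 - 659 at 9.1 m.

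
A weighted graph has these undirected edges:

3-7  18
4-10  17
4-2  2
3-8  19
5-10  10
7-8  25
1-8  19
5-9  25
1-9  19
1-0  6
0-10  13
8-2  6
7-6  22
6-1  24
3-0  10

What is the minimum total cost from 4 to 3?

Shortest distances from 4:
4: 0
2: 2  (via 4)
8: 8  (via 2)
10: 17  (via 4)
1: 27  (via 8)
3: 27  (via 8)
Shortest route: 4–2–8–3 = 27.

27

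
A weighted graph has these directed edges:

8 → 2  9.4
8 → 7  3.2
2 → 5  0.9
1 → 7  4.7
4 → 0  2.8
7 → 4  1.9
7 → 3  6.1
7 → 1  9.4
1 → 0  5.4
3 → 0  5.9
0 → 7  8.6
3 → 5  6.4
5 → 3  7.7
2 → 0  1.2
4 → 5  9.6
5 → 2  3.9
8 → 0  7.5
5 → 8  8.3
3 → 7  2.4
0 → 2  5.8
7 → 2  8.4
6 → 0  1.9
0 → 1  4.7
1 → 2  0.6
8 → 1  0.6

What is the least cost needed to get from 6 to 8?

16.4

Enumerating some paths:
6–0–2–5–8: 1.9+5.8+0.9+8.3 = 16.9
6–0–7–2–5–8: 1.9+8.6+8.4+0.9+8.3 = 28.1
6–0–1–2–5–8: 1.9+4.7+0.6+0.9+8.3 = 16.4
Cheapest is 6–0–1–2–5–8 at 16.4.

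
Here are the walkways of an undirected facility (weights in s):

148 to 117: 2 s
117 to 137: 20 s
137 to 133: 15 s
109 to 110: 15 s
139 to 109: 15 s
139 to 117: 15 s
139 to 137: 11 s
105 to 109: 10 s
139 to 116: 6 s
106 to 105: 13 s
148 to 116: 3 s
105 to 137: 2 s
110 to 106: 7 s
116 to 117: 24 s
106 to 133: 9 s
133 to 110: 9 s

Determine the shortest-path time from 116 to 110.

36 s

Settle nodes by increasing distance from 116:
116: 0
148: 3  (via 116)
117: 5  (via 148)
139: 6  (via 116)
137: 17  (via 139)
105: 19  (via 137)
109: 21  (via 139)
133: 32  (via 137)
106: 32  (via 105)
110: 36  (via 109)
Shortest route: 116–139–109–110 = 36 s.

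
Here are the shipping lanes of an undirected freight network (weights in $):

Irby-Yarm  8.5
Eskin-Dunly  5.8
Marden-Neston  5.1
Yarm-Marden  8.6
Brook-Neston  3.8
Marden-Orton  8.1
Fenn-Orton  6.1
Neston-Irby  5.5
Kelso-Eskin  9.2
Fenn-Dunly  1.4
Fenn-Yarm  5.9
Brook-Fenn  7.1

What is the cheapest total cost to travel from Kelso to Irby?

$30.8

Candidate routes:
Kelso–Eskin–Dunly–Fenn–Yarm–Irby: 9.2+5.8+1.4+5.9+8.5 = 30.8
Kelso–Eskin–Dunly–Fenn–Orton–Marden–Neston–Irby: 9.2+5.8+1.4+6.1+8.1+5.1+5.5 = 41.2
Kelso–Eskin–Dunly–Fenn–Brook–Neston–Irby: 9.2+5.8+1.4+7.1+3.8+5.5 = 32.8
Kelso–Eskin–Dunly–Fenn–Yarm–Marden–Neston–Irby: 9.2+5.8+1.4+5.9+8.6+5.1+5.5 = 41.5
Cheapest is Kelso–Eskin–Dunly–Fenn–Yarm–Irby at $30.8.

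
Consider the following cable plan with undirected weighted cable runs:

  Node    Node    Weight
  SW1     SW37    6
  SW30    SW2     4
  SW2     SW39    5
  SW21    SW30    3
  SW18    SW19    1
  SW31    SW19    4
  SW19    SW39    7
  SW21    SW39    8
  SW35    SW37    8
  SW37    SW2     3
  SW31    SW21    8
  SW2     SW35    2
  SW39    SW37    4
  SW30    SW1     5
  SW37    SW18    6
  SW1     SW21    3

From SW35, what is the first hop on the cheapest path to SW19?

Enumerating some paths:
SW35 - SW37 - SW18 - SW19: 8+6+1 = 15
SW35 - SW2 - SW37 - SW39 - SW19: 2+3+4+7 = 16
SW35 - SW2 - SW39 - SW19: 2+5+7 = 14
SW35 - SW2 - SW37 - SW18 - SW19: 2+3+6+1 = 12
The minimum is 12 via SW35 - SW2 - SW37 - SW18 - SW19.
So from SW35 the first move is to SW2.

SW2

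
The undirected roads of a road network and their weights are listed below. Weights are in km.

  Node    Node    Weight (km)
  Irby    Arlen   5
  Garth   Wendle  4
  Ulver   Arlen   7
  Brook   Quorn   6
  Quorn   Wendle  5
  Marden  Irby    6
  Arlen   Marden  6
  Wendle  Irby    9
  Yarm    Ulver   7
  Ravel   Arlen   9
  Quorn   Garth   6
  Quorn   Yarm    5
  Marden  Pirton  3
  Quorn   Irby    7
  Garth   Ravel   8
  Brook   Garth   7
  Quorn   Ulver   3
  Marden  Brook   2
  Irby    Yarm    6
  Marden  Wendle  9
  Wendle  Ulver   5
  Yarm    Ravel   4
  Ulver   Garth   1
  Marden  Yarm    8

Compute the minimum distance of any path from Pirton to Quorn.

11 km

Settle nodes by increasing distance from Pirton:
Pirton: 0
Marden: 3  (via Pirton)
Brook: 5  (via Marden)
Arlen: 9  (via Marden)
Irby: 9  (via Marden)
Quorn: 11  (via Brook)
Shortest route: Pirton–Marden–Brook–Quorn = 11 km.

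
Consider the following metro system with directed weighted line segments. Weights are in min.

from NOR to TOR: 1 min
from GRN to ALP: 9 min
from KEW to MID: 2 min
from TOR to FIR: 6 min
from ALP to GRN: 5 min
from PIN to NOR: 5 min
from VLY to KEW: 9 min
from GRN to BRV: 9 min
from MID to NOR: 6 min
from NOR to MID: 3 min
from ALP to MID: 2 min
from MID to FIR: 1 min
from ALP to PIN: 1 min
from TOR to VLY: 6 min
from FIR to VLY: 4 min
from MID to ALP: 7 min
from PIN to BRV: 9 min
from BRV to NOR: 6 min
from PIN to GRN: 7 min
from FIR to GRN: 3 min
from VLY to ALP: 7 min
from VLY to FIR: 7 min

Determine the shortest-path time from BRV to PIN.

Shortest distances from BRV:
BRV: 0
NOR: 6  (via BRV)
TOR: 7  (via NOR)
MID: 9  (via NOR)
FIR: 10  (via MID)
VLY: 13  (via TOR)
GRN: 13  (via FIR)
ALP: 16  (via MID)
PIN: 17  (via ALP)
Shortest route: BRV–NOR–MID–ALP–PIN = 17 min.

17 min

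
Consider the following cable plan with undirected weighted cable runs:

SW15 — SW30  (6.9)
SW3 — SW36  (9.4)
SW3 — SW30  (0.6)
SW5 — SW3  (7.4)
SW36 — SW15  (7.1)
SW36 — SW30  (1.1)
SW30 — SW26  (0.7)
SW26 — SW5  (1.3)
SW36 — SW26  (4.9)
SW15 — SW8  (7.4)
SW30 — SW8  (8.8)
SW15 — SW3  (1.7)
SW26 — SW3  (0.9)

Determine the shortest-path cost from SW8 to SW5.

10.8

Running Dijkstra from SW8:
SW8: 0
SW15: 7.4  (via SW8)
SW30: 8.8  (via SW8)
SW3: 9.1  (via SW15)
SW26: 9.5  (via SW30)
SW36: 9.9  (via SW30)
SW5: 10.8  (via SW26)
Shortest route: SW8–SW30–SW26–SW5 = 10.8.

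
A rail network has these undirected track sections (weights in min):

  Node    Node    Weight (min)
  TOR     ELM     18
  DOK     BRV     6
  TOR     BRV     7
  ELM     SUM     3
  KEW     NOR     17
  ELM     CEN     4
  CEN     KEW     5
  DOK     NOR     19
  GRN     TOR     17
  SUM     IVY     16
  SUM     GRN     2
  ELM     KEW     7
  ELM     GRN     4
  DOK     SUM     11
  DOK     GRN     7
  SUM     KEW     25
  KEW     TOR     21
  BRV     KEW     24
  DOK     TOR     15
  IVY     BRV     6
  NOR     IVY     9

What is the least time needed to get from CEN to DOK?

Enumerating some paths:
CEN - ELM - SUM - GRN - DOK: 4+3+2+7 = 16
CEN - ELM - GRN - DOK: 4+4+7 = 15
CEN - ELM - GRN - SUM - DOK: 4+4+2+11 = 21
CEN - ELM - SUM - DOK: 4+3+11 = 18
Cheapest is CEN - ELM - GRN - DOK at 15 min.

15 min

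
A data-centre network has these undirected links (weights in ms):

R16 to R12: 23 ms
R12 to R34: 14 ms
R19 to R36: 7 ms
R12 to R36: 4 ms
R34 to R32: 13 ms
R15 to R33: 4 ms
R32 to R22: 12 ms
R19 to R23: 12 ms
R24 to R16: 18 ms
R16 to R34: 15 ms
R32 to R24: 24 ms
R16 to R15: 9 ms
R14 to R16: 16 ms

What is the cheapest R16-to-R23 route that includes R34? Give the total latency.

52 ms

Shortest R16→R34: R16–R34 = 15
Best R34 to R23: R34–R12–R36–R19–R23 costing 37
Total via R34: 15 + 37 = 52 ms.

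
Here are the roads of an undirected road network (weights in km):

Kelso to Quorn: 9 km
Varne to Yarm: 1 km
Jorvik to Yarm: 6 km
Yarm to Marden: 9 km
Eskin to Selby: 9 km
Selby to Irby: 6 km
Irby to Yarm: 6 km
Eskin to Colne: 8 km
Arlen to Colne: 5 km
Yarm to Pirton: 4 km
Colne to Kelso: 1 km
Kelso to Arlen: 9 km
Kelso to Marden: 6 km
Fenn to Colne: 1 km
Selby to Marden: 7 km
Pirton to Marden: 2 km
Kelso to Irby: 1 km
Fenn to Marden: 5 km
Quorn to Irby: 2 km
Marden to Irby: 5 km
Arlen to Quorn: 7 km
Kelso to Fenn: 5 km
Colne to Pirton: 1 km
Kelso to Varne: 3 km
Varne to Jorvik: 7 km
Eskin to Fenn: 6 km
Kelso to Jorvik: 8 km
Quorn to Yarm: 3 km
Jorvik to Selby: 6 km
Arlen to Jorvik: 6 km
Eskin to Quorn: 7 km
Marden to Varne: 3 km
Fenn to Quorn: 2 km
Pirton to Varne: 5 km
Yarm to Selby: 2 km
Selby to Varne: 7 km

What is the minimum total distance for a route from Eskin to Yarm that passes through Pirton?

Best Eskin to Pirton: Eskin → Fenn → Colne → Pirton costing 8
Best Pirton to Yarm: Pirton → Yarm costing 4
Total via Pirton: 8 + 4 = 12 km.

12 km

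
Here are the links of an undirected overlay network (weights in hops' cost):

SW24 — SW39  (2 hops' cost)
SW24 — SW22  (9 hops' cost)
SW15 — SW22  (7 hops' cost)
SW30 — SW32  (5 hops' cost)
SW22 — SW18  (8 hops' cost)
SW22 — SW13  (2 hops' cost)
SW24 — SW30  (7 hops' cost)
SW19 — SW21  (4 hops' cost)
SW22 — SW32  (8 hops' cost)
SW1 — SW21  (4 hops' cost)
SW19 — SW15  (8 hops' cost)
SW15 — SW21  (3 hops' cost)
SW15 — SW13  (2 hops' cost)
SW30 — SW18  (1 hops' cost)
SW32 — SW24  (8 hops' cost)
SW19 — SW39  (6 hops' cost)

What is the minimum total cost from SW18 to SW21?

15 hops' cost

Candidate routes:
SW18 → SW30 → SW24 → SW39 → SW19 → SW21: 1+7+2+6+4 = 20
SW18 → SW22 → SW15 → SW21: 8+7+3 = 18
SW18 → SW22 → SW13 → SW15 → SW21: 8+2+2+3 = 15
The minimum is 15 hops' cost via SW18 → SW22 → SW13 → SW15 → SW21.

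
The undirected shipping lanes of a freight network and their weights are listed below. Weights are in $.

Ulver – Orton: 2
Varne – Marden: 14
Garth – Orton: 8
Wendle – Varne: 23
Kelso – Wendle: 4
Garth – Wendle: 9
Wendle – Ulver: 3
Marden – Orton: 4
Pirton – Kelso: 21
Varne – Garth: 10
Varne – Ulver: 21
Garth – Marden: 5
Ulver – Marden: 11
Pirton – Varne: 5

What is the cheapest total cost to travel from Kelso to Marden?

$13

Candidate routes:
Kelso - Wendle - Ulver - Marden: 4+3+11 = 18
Kelso - Wendle - Ulver - Orton - Marden: 4+3+2+4 = 13
The minimum is $13 via Kelso - Wendle - Ulver - Orton - Marden.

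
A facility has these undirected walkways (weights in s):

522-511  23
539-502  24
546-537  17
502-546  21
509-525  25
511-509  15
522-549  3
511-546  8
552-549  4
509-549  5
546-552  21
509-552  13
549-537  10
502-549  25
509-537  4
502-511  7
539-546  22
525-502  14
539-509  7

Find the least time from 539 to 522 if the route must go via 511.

Shortest 539→511: 539–509–511 = 22
Best 511 to 522: 511–522 costing 23
Total via 511: 22 + 23 = 45 s.

45 s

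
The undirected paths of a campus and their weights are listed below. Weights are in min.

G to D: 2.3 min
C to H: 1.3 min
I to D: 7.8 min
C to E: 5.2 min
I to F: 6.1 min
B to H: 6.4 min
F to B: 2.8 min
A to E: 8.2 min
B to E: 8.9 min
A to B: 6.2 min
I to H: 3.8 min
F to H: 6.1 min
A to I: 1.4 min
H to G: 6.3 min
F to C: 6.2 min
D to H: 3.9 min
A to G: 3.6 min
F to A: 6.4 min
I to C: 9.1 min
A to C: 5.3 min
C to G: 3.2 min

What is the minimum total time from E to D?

Shortest distances from E:
E: 0
C: 5.2  (via E)
H: 6.5  (via C)
A: 8.2  (via E)
G: 8.4  (via C)
B: 8.9  (via E)
I: 9.6  (via A)
D: 10.4  (via H)
Shortest route: E–C–H–D = 10.4 min.

10.4 min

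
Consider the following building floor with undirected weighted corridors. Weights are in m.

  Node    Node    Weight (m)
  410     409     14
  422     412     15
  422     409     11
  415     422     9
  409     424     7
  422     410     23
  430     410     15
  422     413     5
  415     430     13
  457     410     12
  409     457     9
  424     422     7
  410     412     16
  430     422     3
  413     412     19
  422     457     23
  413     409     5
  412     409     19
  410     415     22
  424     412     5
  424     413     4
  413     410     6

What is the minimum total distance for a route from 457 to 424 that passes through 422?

Best 457 to 422: 457 → 409 → 413 → 422 costing 19
Best 422 to 424: 422 → 424 costing 7
Total via 422: 19 + 7 = 26 m.

26 m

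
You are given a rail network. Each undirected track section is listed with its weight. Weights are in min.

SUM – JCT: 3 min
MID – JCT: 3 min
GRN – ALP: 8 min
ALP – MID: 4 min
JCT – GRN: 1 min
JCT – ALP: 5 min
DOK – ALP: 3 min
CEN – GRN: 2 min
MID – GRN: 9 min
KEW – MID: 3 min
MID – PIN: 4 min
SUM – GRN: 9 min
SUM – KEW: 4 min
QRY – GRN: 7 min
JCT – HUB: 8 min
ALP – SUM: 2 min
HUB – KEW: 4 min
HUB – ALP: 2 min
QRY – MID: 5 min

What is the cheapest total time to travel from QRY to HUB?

Enumerating some paths:
QRY - GRN - JCT - ALP - HUB: 7+1+5+2 = 15
QRY - MID - KEW - HUB: 5+3+4 = 12
QRY - MID - ALP - HUB: 5+4+2 = 11
Cheapest is QRY - MID - ALP - HUB at 11 min.

11 min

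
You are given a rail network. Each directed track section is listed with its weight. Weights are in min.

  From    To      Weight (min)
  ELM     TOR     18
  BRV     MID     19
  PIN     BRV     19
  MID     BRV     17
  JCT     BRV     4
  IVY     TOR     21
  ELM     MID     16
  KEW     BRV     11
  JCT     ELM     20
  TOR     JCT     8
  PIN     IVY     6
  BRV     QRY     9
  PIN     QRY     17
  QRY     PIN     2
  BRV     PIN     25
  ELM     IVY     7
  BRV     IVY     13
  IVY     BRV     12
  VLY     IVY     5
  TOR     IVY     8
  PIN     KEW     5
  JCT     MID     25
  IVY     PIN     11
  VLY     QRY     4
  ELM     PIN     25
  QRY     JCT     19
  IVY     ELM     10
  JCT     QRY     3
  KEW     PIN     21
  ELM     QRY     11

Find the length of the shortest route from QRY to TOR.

29 min

Shortest distances from QRY:
QRY: 0
PIN: 2  (via QRY)
KEW: 7  (via PIN)
IVY: 8  (via PIN)
ELM: 18  (via IVY)
BRV: 18  (via KEW)
JCT: 19  (via QRY)
TOR: 29  (via IVY)
Shortest route: QRY–PIN–IVY–TOR = 29 min.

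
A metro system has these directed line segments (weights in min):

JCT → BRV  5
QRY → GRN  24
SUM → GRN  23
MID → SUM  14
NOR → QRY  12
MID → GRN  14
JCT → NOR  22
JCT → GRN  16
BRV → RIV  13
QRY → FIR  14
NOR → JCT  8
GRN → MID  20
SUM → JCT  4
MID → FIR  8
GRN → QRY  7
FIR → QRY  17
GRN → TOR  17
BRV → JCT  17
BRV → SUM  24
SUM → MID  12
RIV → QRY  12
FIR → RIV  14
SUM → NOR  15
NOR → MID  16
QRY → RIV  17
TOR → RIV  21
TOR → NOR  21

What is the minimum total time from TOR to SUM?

Shortest distances from TOR:
TOR: 0
NOR: 21  (via TOR)
RIV: 21  (via TOR)
JCT: 29  (via NOR)
QRY: 33  (via NOR)
BRV: 34  (via JCT)
MID: 37  (via NOR)
FIR: 45  (via MID)
GRN: 45  (via JCT)
SUM: 51  (via MID)
Shortest route: TOR → NOR → MID → SUM = 51 min.

51 min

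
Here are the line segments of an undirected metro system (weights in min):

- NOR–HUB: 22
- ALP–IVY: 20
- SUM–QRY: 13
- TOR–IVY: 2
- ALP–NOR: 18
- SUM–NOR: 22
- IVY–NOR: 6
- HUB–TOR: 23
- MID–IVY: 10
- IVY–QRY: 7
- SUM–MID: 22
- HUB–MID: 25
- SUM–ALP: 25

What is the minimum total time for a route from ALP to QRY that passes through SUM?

Shortest ALP→SUM: ALP → SUM = 25
Best SUM to QRY: SUM → QRY costing 13
Total via SUM: 25 + 13 = 38 min.

38 min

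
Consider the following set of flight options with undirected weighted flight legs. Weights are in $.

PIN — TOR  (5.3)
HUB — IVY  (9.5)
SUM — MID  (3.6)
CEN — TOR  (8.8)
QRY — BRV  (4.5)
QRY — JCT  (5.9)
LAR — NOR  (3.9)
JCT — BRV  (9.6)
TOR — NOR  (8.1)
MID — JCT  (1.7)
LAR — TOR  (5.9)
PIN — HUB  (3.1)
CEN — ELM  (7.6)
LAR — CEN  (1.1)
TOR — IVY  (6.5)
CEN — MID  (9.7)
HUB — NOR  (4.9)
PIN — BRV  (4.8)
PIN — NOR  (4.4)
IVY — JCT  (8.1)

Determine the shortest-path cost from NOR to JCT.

$16.4

Candidate routes:
NOR–HUB–PIN–BRV–JCT: 4.9+3.1+4.8+9.6 = 22.4
NOR–PIN–BRV–JCT: 4.4+4.8+9.6 = 18.8
NOR–LAR–CEN–MID–JCT: 3.9+1.1+9.7+1.7 = 16.4
NOR–PIN–BRV–QRY–JCT: 4.4+4.8+4.5+5.9 = 19.6
Cheapest is NOR–LAR–CEN–MID–JCT at $16.4.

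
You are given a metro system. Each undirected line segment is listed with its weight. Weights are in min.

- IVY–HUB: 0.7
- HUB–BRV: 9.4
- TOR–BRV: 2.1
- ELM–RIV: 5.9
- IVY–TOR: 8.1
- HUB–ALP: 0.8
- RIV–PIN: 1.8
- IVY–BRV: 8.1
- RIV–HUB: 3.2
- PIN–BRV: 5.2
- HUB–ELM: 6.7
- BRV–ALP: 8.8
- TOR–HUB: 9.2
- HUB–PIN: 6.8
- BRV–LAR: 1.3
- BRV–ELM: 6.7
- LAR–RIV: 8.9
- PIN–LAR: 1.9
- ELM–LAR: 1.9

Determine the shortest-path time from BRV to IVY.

Compare a few routes:
BRV–LAR–PIN–RIV–HUB–IVY: 1.3+1.9+1.8+3.2+0.7 = 8.9
BRV–IVY: 8.1 = 8.1
BRV–TOR–IVY: 2.1+8.1 = 10.2
BRV–HUB–IVY: 9.4+0.7 = 10.1
Cheapest is BRV–IVY at 8.1 min.

8.1 min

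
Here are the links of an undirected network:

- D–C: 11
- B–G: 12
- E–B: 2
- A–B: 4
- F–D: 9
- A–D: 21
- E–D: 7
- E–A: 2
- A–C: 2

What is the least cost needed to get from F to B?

18

Enumerating some paths:
F → D → E → A → B: 9+7+2+4 = 22
F → D → E → B: 9+7+2 = 18
Cheapest is F → D → E → B at 18.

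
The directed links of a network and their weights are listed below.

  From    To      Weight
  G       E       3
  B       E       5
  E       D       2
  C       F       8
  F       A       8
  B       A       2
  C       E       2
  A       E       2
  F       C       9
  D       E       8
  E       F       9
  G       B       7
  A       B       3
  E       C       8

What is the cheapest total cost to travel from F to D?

12

Running Dijkstra from F:
F: 0
A: 8  (via F)
C: 9  (via F)
E: 10  (via A)
B: 11  (via A)
D: 12  (via E)
Shortest route: F–A–E–D = 12.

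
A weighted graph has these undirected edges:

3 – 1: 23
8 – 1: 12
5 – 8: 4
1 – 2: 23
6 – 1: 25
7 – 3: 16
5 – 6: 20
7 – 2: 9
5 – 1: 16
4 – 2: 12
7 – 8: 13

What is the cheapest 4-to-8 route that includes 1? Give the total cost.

Best 4 to 1: 4 → 2 → 1 costing 35
Shortest 1→8: 1 → 8 = 12
Total via 1: 35 + 12 = 47.

47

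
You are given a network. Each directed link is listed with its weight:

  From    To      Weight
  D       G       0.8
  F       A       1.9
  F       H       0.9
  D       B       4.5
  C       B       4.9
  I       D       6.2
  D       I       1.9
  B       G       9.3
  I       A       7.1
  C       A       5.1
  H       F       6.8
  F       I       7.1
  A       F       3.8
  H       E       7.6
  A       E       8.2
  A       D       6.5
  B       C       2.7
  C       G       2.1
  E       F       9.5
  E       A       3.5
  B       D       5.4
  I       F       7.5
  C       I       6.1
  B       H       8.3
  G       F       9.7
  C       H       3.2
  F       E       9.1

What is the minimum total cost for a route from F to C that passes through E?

Shortest F→E: F–H–E = 8.5
Shortest E→C: E–A–D–B–C = 17.2
Total via E: 8.5 + 17.2 = 25.7.

25.7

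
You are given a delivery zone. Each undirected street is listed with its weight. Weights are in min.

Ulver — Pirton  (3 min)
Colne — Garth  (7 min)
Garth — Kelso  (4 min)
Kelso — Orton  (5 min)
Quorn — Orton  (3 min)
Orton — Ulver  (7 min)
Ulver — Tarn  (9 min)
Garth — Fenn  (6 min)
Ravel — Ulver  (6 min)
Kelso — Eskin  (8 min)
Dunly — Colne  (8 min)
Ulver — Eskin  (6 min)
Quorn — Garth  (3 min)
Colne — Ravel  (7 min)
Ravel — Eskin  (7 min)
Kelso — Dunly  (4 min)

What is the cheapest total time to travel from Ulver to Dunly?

16 min

Candidate routes:
Ulver–Orton–Kelso–Dunly: 7+5+4 = 16
Ulver–Ravel–Colne–Dunly: 6+7+8 = 21
Ulver–Eskin–Kelso–Dunly: 6+8+4 = 18
Ulver–Orton–Quorn–Garth–Kelso–Dunly: 7+3+3+4+4 = 21
The minimum is 16 min via Ulver–Orton–Kelso–Dunly.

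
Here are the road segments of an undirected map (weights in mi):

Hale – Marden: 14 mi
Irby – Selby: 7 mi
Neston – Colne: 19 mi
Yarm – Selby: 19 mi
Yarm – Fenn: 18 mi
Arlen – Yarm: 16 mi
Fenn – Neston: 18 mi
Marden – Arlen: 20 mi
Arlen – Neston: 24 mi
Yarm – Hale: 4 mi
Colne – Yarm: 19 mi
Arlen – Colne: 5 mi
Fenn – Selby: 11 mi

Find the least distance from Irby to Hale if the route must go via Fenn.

40 mi

Best Irby to Fenn: Irby → Selby → Fenn costing 18
Best Fenn to Hale: Fenn → Yarm → Hale costing 22
Total via Fenn: 18 + 22 = 40 mi.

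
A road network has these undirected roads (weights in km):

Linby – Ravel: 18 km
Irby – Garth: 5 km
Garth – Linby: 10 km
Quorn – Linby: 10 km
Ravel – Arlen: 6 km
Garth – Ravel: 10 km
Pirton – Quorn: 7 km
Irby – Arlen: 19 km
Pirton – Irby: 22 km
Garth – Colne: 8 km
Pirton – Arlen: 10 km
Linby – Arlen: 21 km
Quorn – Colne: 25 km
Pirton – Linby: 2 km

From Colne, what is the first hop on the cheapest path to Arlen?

Compare a few routes:
Colne - Garth - Ravel - Arlen: 8+10+6 = 24
Colne - Garth - Linby - Pirton - Arlen: 8+10+2+10 = 30
Colne - Garth - Irby - Arlen: 8+5+19 = 32
Cheapest is Colne - Garth - Ravel - Arlen at 24 km.
So from Colne the first move is to Garth.

Garth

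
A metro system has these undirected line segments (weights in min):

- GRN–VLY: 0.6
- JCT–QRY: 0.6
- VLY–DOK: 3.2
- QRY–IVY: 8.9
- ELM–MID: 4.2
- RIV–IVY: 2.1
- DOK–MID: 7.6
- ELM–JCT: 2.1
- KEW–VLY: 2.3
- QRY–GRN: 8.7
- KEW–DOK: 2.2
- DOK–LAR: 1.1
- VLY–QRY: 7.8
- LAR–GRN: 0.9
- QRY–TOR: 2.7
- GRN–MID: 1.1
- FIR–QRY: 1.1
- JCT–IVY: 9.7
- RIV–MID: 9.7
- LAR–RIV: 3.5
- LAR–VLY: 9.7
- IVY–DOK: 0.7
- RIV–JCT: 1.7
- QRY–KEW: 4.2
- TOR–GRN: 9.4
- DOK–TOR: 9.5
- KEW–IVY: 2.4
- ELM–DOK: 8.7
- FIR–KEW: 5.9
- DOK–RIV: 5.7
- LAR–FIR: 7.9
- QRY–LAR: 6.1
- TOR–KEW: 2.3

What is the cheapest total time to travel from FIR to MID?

Shortest distances from FIR:
FIR: 0
QRY: 1.1  (via FIR)
JCT: 1.7  (via QRY)
RIV: 3.4  (via JCT)
ELM: 3.8  (via JCT)
TOR: 3.8  (via QRY)
KEW: 5.3  (via QRY)
IVY: 5.5  (via RIV)
DOK: 6.2  (via IVY)
LAR: 6.9  (via RIV)
VLY: 7.6  (via KEW)
GRN: 7.8  (via LAR)
MID: 8  (via ELM)
Shortest route: FIR–QRY–JCT–ELM–MID = 8 min.

8 min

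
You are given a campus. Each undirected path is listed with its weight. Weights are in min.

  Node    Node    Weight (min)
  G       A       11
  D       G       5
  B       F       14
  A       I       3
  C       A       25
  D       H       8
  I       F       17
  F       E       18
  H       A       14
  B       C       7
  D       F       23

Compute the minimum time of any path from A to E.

38 min

Running Dijkstra from A:
A: 0
I: 3  (via A)
G: 11  (via A)
H: 14  (via A)
D: 16  (via G)
F: 20  (via I)
C: 25  (via A)
B: 32  (via C)
E: 38  (via F)
Shortest route: A–I–F–E = 38 min.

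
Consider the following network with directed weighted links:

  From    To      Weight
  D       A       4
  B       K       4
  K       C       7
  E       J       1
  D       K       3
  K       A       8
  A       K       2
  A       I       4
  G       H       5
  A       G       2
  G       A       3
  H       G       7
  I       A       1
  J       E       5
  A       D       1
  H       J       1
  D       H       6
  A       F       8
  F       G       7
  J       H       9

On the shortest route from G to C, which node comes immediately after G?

Compare a few routes:
G - A - K - C: 3+2+7 = 12
G - A - D - K - C: 3+1+3+7 = 14
Cheapest is G - A - K - C at 12.
So from G the first move is to A.

A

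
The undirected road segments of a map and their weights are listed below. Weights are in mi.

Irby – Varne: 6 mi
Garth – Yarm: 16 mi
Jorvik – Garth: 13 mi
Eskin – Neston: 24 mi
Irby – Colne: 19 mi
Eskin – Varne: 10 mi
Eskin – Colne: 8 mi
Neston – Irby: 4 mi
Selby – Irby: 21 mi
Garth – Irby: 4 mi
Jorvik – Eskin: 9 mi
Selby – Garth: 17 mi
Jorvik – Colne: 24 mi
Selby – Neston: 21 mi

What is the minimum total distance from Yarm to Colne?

Enumerating some paths:
Yarm–Garth–Jorvik–Eskin–Colne: 16+13+9+8 = 46
Yarm–Garth–Jorvik–Colne: 16+13+24 = 53
Yarm–Garth–Irby–Varne–Eskin–Colne: 16+4+6+10+8 = 44
Yarm–Garth–Irby–Colne: 16+4+19 = 39
Cheapest is Yarm–Garth–Irby–Colne at 39 mi.

39 mi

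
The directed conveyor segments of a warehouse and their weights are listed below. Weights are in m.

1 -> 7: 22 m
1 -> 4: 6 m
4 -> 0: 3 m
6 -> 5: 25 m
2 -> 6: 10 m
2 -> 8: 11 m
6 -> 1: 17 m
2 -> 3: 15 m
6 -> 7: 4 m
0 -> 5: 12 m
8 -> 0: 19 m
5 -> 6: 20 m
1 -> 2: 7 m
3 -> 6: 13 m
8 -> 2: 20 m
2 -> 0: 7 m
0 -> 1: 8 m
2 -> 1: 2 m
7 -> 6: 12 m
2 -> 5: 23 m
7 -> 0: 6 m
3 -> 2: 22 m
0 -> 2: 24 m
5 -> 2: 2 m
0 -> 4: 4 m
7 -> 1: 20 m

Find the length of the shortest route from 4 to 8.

Compare a few routes:
4 - 0 - 1 - 2 - 8: 3+8+7+11 = 29
4 - 0 - 5 - 2 - 8: 3+12+2+11 = 28
4 - 0 - 5 - 6 - 1 - 2 - 8: 3+12+20+17+7+11 = 70
4 - 0 - 2 - 8: 3+24+11 = 38
Cheapest is 4 - 0 - 5 - 2 - 8 at 28 m.

28 m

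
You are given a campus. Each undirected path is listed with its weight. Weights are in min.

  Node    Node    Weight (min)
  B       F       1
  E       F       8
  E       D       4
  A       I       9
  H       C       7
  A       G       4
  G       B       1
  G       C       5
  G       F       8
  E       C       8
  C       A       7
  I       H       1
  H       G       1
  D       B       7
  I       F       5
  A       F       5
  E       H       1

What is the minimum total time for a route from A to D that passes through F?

13 min

Shortest A→F: A → F = 5
Shortest F→D: F → B → D = 8
Total via F: 5 + 8 = 13 min.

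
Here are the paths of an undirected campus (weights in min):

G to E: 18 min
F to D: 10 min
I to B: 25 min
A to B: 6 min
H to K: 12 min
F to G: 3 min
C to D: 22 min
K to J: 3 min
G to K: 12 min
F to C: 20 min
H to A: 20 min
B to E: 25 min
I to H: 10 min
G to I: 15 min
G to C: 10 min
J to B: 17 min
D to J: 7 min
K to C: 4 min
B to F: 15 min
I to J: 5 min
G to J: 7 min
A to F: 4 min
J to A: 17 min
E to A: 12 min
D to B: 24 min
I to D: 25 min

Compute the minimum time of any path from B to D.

20 min

Settle nodes by increasing distance from B:
B: 0
A: 6  (via B)
F: 10  (via A)
G: 13  (via F)
J: 17  (via B)
E: 18  (via A)
D: 20  (via F)
Shortest route: B–A–F–D = 20 min.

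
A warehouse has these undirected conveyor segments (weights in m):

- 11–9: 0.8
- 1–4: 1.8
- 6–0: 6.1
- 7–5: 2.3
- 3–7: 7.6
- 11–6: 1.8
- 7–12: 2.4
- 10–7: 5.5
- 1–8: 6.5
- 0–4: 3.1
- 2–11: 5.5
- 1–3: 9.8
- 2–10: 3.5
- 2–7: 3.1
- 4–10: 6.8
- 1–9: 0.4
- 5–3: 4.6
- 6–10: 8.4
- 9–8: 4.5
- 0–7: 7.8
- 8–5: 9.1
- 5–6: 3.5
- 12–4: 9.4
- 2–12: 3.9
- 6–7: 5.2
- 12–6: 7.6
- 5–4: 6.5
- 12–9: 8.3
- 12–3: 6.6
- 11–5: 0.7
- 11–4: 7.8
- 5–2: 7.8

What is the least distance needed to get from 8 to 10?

Running Dijkstra from 8:
8: 0
9: 4.5  (via 8)
1: 4.9  (via 9)
11: 5.3  (via 9)
5: 6  (via 11)
4: 6.7  (via 1)
6: 7.1  (via 11)
7: 8.3  (via 5)
0: 9.8  (via 4)
3: 10.6  (via 5)
12: 10.7  (via 7)
2: 10.8  (via 11)
10: 13.5  (via 4)
Shortest route: 8–9–1–4–10 = 13.5 m.

13.5 m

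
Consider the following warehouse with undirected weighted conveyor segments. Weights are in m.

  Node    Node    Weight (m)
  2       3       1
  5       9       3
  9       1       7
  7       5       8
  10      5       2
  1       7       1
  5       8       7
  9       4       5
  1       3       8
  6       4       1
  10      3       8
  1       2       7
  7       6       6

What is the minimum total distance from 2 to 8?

Shortest distances from 2:
2: 0
3: 1  (via 2)
1: 7  (via 2)
7: 8  (via 1)
10: 9  (via 3)
5: 11  (via 10)
6: 14  (via 7)
9: 14  (via 1)
4: 15  (via 6)
8: 18  (via 5)
Shortest route: 2–3–10–5–8 = 18 m.

18 m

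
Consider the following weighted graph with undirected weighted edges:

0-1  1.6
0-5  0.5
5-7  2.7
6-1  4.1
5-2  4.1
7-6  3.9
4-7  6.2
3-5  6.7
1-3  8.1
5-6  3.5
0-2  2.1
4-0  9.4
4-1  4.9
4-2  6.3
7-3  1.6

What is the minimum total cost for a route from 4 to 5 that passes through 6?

12.5

Best 4 to 6: 4–1–6 costing 9
Best 6 to 5: 6–5 costing 3.5
Total via 6: 9 + 3.5 = 12.5.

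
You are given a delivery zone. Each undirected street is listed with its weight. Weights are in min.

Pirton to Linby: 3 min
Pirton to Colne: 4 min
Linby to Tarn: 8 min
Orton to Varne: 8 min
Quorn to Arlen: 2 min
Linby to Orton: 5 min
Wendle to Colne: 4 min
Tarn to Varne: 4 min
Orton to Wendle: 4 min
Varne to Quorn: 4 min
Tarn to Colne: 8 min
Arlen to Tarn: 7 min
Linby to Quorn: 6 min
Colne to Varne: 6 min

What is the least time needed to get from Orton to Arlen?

13 min

Compare a few routes:
Orton → Varne → Quorn → Arlen: 8+4+2 = 14
Orton → Varne → Tarn → Arlen: 8+4+7 = 19
Orton → Linby → Quorn → Arlen: 5+6+2 = 13
Cheapest is Orton → Linby → Quorn → Arlen at 13 min.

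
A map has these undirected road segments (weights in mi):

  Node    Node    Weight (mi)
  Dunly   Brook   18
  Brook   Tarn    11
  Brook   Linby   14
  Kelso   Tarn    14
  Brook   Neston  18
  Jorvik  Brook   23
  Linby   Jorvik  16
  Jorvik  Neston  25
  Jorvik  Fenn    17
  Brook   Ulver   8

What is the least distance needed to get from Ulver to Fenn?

48 mi

Settle nodes by increasing distance from Ulver:
Ulver: 0
Brook: 8  (via Ulver)
Tarn: 19  (via Brook)
Linby: 22  (via Brook)
Neston: 26  (via Brook)
Dunly: 26  (via Brook)
Jorvik: 31  (via Brook)
Kelso: 33  (via Tarn)
Fenn: 48  (via Jorvik)
Shortest route: Ulver → Brook → Jorvik → Fenn = 48 mi.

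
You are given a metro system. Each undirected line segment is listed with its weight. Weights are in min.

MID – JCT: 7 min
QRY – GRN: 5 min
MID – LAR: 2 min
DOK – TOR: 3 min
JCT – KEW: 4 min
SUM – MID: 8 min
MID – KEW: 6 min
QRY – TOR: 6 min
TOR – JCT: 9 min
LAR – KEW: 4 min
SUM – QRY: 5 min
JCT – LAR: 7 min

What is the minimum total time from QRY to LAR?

Enumerating some paths:
QRY → SUM → MID → LAR: 5+8+2 = 15
QRY → SUM → MID → KEW → LAR: 5+8+6+4 = 23
QRY → TOR → JCT → KEW → LAR: 6+9+4+4 = 23
QRY → TOR → JCT → LAR: 6+9+7 = 22
The minimum is 15 min via QRY → SUM → MID → LAR.

15 min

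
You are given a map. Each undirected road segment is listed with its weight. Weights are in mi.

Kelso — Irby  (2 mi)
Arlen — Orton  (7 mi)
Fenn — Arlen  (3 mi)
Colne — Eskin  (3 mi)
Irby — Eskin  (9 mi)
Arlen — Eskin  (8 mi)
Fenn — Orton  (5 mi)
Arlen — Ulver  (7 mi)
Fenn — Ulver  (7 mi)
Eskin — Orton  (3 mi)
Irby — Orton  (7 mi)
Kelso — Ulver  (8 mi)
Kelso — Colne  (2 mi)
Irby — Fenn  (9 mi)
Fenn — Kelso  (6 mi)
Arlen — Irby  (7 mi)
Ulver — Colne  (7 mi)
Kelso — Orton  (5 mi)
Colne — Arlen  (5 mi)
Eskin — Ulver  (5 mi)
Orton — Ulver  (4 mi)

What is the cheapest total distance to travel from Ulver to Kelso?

8 mi

Settle nodes by increasing distance from Ulver:
Ulver: 0
Orton: 4  (via Ulver)
Eskin: 5  (via Ulver)
Colne: 7  (via Ulver)
Fenn: 7  (via Ulver)
Arlen: 7  (via Ulver)
Kelso: 8  (via Ulver)
Shortest route: Ulver–Kelso = 8 mi.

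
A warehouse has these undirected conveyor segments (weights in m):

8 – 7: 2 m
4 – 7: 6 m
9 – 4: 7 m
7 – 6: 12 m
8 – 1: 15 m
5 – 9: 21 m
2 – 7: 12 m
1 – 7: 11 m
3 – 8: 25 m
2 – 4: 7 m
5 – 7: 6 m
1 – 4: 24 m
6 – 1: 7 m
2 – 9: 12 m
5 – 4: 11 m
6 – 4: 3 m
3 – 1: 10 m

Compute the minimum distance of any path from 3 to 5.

27 m

Shortest distances from 3:
3: 0
1: 10  (via 3)
6: 17  (via 1)
4: 20  (via 6)
7: 21  (via 1)
8: 23  (via 7)
2: 27  (via 4)
5: 27  (via 7)
Shortest route: 3–1–7–5 = 27 m.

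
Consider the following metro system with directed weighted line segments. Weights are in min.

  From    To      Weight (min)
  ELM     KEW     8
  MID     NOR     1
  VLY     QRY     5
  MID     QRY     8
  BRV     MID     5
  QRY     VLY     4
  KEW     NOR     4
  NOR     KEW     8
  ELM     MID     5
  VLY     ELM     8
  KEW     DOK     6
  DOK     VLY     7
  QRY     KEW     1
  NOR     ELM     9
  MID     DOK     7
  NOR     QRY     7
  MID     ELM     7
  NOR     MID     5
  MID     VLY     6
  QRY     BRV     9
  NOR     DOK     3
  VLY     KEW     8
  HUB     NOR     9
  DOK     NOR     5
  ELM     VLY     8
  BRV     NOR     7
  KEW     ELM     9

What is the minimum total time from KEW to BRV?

20 min

Settle nodes by increasing distance from KEW:
KEW: 0
NOR: 4  (via KEW)
DOK: 6  (via KEW)
ELM: 9  (via KEW)
MID: 9  (via NOR)
QRY: 11  (via NOR)
VLY: 13  (via DOK)
BRV: 20  (via QRY)
Shortest route: KEW–NOR–QRY–BRV = 20 min.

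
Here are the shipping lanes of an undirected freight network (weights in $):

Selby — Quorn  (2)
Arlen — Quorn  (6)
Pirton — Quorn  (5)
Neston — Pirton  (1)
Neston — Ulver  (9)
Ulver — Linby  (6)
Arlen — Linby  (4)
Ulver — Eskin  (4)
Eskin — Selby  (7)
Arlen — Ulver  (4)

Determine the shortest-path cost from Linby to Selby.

$12

Settle nodes by increasing distance from Linby:
Linby: 0
Arlen: 4  (via Linby)
Ulver: 6  (via Linby)
Quorn: 10  (via Arlen)
Eskin: 10  (via Ulver)
Selby: 12  (via Quorn)
Shortest route: Linby–Arlen–Quorn–Selby = $12.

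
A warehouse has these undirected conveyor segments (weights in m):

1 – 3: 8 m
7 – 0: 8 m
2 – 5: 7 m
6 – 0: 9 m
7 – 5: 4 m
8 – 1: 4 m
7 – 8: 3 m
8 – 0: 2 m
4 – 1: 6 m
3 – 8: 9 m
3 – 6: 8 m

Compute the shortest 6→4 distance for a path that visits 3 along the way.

22 m

Shortest 6→3: 6–3 = 8
Best 3 to 4: 3–1–4 costing 14
Total via 3: 8 + 14 = 22 m.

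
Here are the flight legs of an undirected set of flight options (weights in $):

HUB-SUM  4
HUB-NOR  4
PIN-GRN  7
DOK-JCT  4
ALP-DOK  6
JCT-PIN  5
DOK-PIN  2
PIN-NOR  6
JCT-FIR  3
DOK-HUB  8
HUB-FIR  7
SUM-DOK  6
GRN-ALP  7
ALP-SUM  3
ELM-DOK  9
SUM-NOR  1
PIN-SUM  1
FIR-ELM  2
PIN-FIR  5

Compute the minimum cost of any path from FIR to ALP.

Running Dijkstra from FIR:
FIR: 0
ELM: 2  (via FIR)
JCT: 3  (via FIR)
PIN: 5  (via FIR)
SUM: 6  (via PIN)
DOK: 7  (via JCT)
NOR: 7  (via SUM)
HUB: 7  (via FIR)
ALP: 9  (via SUM)
Shortest route: FIR → PIN → SUM → ALP = $9.

$9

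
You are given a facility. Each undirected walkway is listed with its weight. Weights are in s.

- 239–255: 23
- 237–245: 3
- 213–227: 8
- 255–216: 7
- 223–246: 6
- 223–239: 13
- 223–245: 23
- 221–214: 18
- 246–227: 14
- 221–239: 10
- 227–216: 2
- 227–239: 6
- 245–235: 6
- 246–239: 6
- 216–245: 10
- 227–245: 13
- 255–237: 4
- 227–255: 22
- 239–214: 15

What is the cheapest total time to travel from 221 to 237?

29 s

Settle nodes by increasing distance from 221:
221: 0
239: 10  (via 221)
246: 16  (via 239)
227: 16  (via 239)
214: 18  (via 221)
216: 18  (via 227)
223: 22  (via 246)
213: 24  (via 227)
255: 25  (via 216)
245: 28  (via 216)
237: 29  (via 255)
Shortest route: 221–239–227–216–255–237 = 29 s.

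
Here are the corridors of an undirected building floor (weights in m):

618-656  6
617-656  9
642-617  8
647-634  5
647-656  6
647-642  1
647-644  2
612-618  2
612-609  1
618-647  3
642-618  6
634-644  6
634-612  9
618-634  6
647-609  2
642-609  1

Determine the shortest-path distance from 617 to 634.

14 m

Running Dijkstra from 617:
617: 0
642: 8  (via 617)
609: 9  (via 642)
647: 9  (via 642)
656: 9  (via 617)
612: 10  (via 609)
644: 11  (via 647)
618: 12  (via 647)
634: 14  (via 647)
Shortest route: 617–642–647–634 = 14 m.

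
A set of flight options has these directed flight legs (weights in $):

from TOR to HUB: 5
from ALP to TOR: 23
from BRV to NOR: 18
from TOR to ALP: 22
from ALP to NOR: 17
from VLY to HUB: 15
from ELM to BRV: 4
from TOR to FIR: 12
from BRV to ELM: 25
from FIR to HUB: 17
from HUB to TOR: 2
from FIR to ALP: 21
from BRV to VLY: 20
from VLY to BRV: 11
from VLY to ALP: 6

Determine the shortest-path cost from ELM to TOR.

$41

Shortest distances from ELM:
ELM: 0
BRV: 4  (via ELM)
NOR: 22  (via BRV)
VLY: 24  (via BRV)
ALP: 30  (via VLY)
HUB: 39  (via VLY)
TOR: 41  (via HUB)
Shortest route: ELM–BRV–VLY–HUB–TOR = $41.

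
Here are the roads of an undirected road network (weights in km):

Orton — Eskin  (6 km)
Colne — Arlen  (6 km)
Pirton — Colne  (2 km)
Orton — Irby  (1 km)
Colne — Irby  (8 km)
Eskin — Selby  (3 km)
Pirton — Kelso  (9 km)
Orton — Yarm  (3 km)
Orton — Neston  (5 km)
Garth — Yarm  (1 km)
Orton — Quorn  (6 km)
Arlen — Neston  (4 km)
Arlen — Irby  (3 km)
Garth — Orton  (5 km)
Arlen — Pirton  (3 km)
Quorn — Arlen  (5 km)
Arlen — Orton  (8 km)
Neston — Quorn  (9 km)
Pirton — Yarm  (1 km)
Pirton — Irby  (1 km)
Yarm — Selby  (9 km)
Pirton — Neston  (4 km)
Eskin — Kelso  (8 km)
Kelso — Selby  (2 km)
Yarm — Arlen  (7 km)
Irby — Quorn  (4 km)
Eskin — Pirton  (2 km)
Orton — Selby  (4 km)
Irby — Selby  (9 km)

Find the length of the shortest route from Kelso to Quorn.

11 km

Candidate routes:
Kelso → Selby → Orton → Irby → Quorn: 2+4+1+4 = 11
Kelso → Selby → Orton → Quorn: 2+4+6 = 12
Kelso → Selby → Eskin → Pirton → Irby → Quorn: 2+3+2+1+4 = 12
Cheapest is Kelso → Selby → Orton → Irby → Quorn at 11 km.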